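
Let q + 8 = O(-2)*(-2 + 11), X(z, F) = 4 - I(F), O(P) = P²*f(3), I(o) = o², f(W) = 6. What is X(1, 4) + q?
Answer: 196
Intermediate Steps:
O(P) = 6*P² (O(P) = P²*6 = 6*P²)
X(z, F) = 4 - F²
q = 208 (q = -8 + (6*(-2)²)*(-2 + 11) = -8 + (6*4)*9 = -8 + 24*9 = -8 + 216 = 208)
X(1, 4) + q = (4 - 1*4²) + 208 = (4 - 1*16) + 208 = (4 - 16) + 208 = -12 + 208 = 196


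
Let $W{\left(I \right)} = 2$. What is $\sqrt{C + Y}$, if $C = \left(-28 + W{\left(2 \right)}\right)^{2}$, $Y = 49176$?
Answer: $22 \sqrt{103} \approx 223.28$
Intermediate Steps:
$C = 676$ ($C = \left(-28 + 2\right)^{2} = \left(-26\right)^{2} = 676$)
$\sqrt{C + Y} = \sqrt{676 + 49176} = \sqrt{49852} = 22 \sqrt{103}$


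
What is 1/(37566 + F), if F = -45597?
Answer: -1/8031 ≈ -0.00012452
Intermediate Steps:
1/(37566 + F) = 1/(37566 - 45597) = 1/(-8031) = -1/8031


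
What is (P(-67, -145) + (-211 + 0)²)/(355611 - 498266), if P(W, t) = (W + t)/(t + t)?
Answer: -6455651/20684975 ≈ -0.31209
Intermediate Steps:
P(W, t) = (W + t)/(2*t) (P(W, t) = (W + t)/((2*t)) = (W + t)*(1/(2*t)) = (W + t)/(2*t))
(P(-67, -145) + (-211 + 0)²)/(355611 - 498266) = ((½)*(-67 - 145)/(-145) + (-211 + 0)²)/(355611 - 498266) = ((½)*(-1/145)*(-212) + (-211)²)/(-142655) = (106/145 + 44521)*(-1/142655) = (6455651/145)*(-1/142655) = -6455651/20684975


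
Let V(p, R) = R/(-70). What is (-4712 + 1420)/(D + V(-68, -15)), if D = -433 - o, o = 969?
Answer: 46088/19625 ≈ 2.3484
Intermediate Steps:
V(p, R) = -R/70 (V(p, R) = R*(-1/70) = -R/70)
D = -1402 (D = -433 - 1*969 = -433 - 969 = -1402)
(-4712 + 1420)/(D + V(-68, -15)) = (-4712 + 1420)/(-1402 - 1/70*(-15)) = -3292/(-1402 + 3/14) = -3292/(-19625/14) = -3292*(-14/19625) = 46088/19625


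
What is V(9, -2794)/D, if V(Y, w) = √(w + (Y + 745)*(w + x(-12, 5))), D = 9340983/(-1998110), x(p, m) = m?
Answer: -19981100*I*√21057/9340983 ≈ -310.4*I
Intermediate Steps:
D = -9340983/1998110 (D = 9340983*(-1/1998110) = -9340983/1998110 ≈ -4.6749)
V(Y, w) = √(w + (5 + w)*(745 + Y)) (V(Y, w) = √(w + (Y + 745)*(w + 5)) = √(w + (745 + Y)*(5 + w)) = √(w + (5 + w)*(745 + Y)))
V(9, -2794)/D = √(3725 + 5*9 + 746*(-2794) + 9*(-2794))/(-9340983/1998110) = √(3725 + 45 - 2084324 - 25146)*(-1998110/9340983) = √(-2105700)*(-1998110/9340983) = (10*I*√21057)*(-1998110/9340983) = -19981100*I*√21057/9340983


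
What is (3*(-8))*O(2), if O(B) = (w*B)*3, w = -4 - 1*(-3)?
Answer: 144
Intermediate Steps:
w = -1 (w = -4 + 3 = -1)
O(B) = -3*B (O(B) = -B*3 = -3*B)
(3*(-8))*O(2) = (3*(-8))*(-3*2) = -24*(-6) = 144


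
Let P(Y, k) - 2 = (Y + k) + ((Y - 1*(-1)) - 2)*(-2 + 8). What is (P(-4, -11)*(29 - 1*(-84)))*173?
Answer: -840607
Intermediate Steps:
P(Y, k) = -4 + k + 7*Y (P(Y, k) = 2 + ((Y + k) + ((Y - 1*(-1)) - 2)*(-2 + 8)) = 2 + ((Y + k) + ((Y + 1) - 2)*6) = 2 + ((Y + k) + ((1 + Y) - 2)*6) = 2 + ((Y + k) + (-1 + Y)*6) = 2 + ((Y + k) + (-6 + 6*Y)) = 2 + (-6 + k + 7*Y) = -4 + k + 7*Y)
(P(-4, -11)*(29 - 1*(-84)))*173 = ((-4 - 11 + 7*(-4))*(29 - 1*(-84)))*173 = ((-4 - 11 - 28)*(29 + 84))*173 = -43*113*173 = -4859*173 = -840607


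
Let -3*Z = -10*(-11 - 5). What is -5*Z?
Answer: 800/3 ≈ 266.67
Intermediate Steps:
Z = -160/3 (Z = -(-10)*(-11 - 5)/3 = -(-10)*(-16)/3 = -1/3*160 = -160/3 ≈ -53.333)
-5*Z = -5*(-160/3) = 800/3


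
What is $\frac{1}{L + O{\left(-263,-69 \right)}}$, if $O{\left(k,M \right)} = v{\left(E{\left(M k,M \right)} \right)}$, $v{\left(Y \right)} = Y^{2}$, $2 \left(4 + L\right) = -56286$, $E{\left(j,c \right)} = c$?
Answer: $- \frac{1}{23386} \approx -4.2761 \cdot 10^{-5}$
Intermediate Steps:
$L = -28147$ ($L = -4 + \frac{1}{2} \left(-56286\right) = -4 - 28143 = -28147$)
$O{\left(k,M \right)} = M^{2}$
$\frac{1}{L + O{\left(-263,-69 \right)}} = \frac{1}{-28147 + \left(-69\right)^{2}} = \frac{1}{-28147 + 4761} = \frac{1}{-23386} = - \frac{1}{23386}$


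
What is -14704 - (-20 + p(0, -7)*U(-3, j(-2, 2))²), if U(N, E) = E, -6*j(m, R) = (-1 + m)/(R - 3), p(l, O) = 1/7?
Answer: -411153/28 ≈ -14684.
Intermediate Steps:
p(l, O) = ⅐
j(m, R) = -(-1 + m)/(6*(-3 + R)) (j(m, R) = -(-1 + m)/(6*(R - 3)) = -(-1 + m)/(6*(-3 + R)))
-14704 - (-20 + p(0, -7)*U(-3, j(-2, 2))²) = -14704 - (-20 + ((1 - 1*(-2))/(6*(-3 + 2)))²/7) = -14704 - (-20 + ((⅙)*(1 + 2)/(-1))²/7) = -14704 - (-20 + ((⅙)*(-1)*3)²/7) = -14704 - (-20 + (-½)²/7) = -14704 - (-20 + (⅐)*(¼)) = -14704 - (-20 + 1/28) = -14704 - 1*(-559/28) = -14704 + 559/28 = -411153/28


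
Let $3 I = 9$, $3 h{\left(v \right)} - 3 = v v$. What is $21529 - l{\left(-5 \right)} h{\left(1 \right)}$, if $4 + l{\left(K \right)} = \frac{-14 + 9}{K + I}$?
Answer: $21531$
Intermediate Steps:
$h{\left(v \right)} = 1 + \frac{v^{2}}{3}$ ($h{\left(v \right)} = 1 + \frac{v v}{3} = 1 + \frac{v^{2}}{3}$)
$I = 3$ ($I = \frac{1}{3} \cdot 9 = 3$)
$l{\left(K \right)} = -4 - \frac{5}{3 + K}$ ($l{\left(K \right)} = -4 + \frac{-14 + 9}{K + 3} = -4 - \frac{5}{3 + K}$)
$21529 - l{\left(-5 \right)} h{\left(1 \right)} = 21529 - \frac{-17 - -20}{3 - 5} \left(1 + \frac{1^{2}}{3}\right) = 21529 - \frac{-17 + 20}{-2} \left(1 + \frac{1}{3} \cdot 1\right) = 21529 - \left(- \frac{1}{2}\right) 3 \left(1 + \frac{1}{3}\right) = 21529 - \left(- \frac{3}{2}\right) \frac{4}{3} = 21529 - -2 = 21529 + 2 = 21531$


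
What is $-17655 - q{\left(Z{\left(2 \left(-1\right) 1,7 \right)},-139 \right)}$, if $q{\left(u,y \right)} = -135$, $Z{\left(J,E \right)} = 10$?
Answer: $-17520$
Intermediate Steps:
$-17655 - q{\left(Z{\left(2 \left(-1\right) 1,7 \right)},-139 \right)} = -17655 - -135 = -17655 + 135 = -17520$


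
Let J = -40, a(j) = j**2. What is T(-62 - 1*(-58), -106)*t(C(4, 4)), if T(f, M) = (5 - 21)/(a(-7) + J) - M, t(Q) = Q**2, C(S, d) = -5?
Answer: 23450/9 ≈ 2605.6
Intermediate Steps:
T(f, M) = -16/9 - M (T(f, M) = (5 - 21)/((-7)**2 - 40) - M = -16/(49 - 40) - M = -16/9 - M)
T(-62 - 1*(-58), -106)*t(C(4, 4)) = (-16/9 - 1*(-106))*(-5)**2 = (-16/9 + 106)*25 = (938/9)*25 = 23450/9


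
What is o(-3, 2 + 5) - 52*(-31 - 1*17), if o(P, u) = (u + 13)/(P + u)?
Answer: 2501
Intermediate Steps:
o(P, u) = (13 + u)/(P + u)
o(-3, 2 + 5) - 52*(-31 - 1*17) = (13 + (2 + 5))/(-3 + (2 + 5)) - 52*(-31 - 1*17) = (13 + 7)/(-3 + 7) - 52*(-31 - 17) = 20/4 - 52*(-48) = (¼)*20 + 2496 = 5 + 2496 = 2501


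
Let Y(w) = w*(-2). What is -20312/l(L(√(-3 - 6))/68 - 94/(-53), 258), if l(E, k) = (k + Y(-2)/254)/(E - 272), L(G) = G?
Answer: 2309085933/108544 - 967359*I/278528 ≈ 21273.0 - 3.4731*I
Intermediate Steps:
Y(w) = -2*w
l(E, k) = (2/127 + k)/(-272 + E) (l(E, k) = (k - 2*(-2)/254)/(E - 272) = (k + 4*(1/254))/(-272 + E) = (k + 2/127)/(-272 + E) = (2/127 + k)/(-272 + E))
-20312/l(L(√(-3 - 6))/68 - 94/(-53), 258) = -20312*(-272 + (√(-3 - 6)/68 - 94/(-53)))/(2/127 + 258) = -(-2309085933/108544 + 967359*I/278528) = -20312*(-909447/868352 + 381*I/2228224) = 2309085933/108544 - 967359*I/278528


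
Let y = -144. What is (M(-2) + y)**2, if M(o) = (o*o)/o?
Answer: 21316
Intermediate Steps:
M(o) = o (M(o) = o**2/o = o)
(M(-2) + y)**2 = (-2 - 144)**2 = (-146)**2 = 21316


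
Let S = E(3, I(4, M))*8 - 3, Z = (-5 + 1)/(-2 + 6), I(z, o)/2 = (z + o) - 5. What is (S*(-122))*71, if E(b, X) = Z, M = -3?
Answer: 95282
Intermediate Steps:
I(z, o) = -10 + 2*o + 2*z (I(z, o) = 2*((z + o) - 5) = 2*((o + z) - 5) = 2*(-5 + o + z) = -10 + 2*o + 2*z)
Z = -1 (Z = -4/4 = -4*¼ = -1)
E(b, X) = -1
S = -11 (S = -1*8 - 3 = -8 - 3 = -11)
(S*(-122))*71 = -11*(-122)*71 = 1342*71 = 95282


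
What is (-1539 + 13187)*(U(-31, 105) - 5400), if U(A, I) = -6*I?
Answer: -70237440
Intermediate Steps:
(-1539 + 13187)*(U(-31, 105) - 5400) = (-1539 + 13187)*(-6*105 - 5400) = 11648*(-630 - 5400) = 11648*(-6030) = -70237440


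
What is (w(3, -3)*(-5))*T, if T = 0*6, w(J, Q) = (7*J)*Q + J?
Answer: 0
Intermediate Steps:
w(J, Q) = J + 7*J*Q (w(J, Q) = 7*J*Q + J = J + 7*J*Q)
T = 0
(w(3, -3)*(-5))*T = ((3*(1 + 7*(-3)))*(-5))*0 = ((3*(1 - 21))*(-5))*0 = ((3*(-20))*(-5))*0 = -60*(-5)*0 = 300*0 = 0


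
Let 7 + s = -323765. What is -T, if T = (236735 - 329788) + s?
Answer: 416825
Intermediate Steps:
s = -323772 (s = -7 - 323765 = -323772)
T = -416825 (T = (236735 - 329788) - 323772 = -93053 - 323772 = -416825)
-T = -1*(-416825) = 416825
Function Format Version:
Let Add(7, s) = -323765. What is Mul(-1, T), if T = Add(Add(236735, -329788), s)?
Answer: 416825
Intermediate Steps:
s = -323772 (s = Add(-7, -323765) = -323772)
T = -416825 (T = Add(Add(236735, -329788), -323772) = Add(-93053, -323772) = -416825)
Mul(-1, T) = Mul(-1, -416825) = 416825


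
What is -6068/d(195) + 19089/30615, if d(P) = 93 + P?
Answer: -15022849/734760 ≈ -20.446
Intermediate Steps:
-6068/d(195) + 19089/30615 = -6068/(93 + 195) + 19089/30615 = -6068/288 + 19089*(1/30615) = -6068*1/288 + 6363/10205 = -1517/72 + 6363/10205 = -15022849/734760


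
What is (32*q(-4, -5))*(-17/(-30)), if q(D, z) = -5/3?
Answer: -272/9 ≈ -30.222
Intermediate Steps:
q(D, z) = -5/3 (q(D, z) = -5*⅓ = -5/3)
(32*q(-4, -5))*(-17/(-30)) = (32*(-5/3))*(-17/(-30)) = -(-2720)*(-1)/(3*30) = -160/3*17/30 = -272/9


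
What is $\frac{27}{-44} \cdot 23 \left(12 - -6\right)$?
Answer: $- \frac{5589}{22} \approx -254.05$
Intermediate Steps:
$\frac{27}{-44} \cdot 23 \left(12 - -6\right) = 27 \left(- \frac{1}{44}\right) 23 \left(12 + 6\right) = \left(- \frac{27}{44}\right) 23 \cdot 18 = \left(- \frac{621}{44}\right) 18 = - \frac{5589}{22}$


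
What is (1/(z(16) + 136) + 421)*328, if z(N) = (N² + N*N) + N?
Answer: 11461345/83 ≈ 1.3809e+5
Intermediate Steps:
z(N) = N + 2*N² (z(N) = (N² + N²) + N = 2*N² + N = N + 2*N²)
(1/(z(16) + 136) + 421)*328 = (1/(16*(1 + 2*16) + 136) + 421)*328 = (1/(16*(1 + 32) + 136) + 421)*328 = (1/(16*33 + 136) + 421)*328 = (1/(528 + 136) + 421)*328 = (1/664 + 421)*328 = (279545/664)*328 = 11461345/83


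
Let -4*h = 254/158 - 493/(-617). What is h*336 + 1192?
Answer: 48247952/48743 ≈ 989.84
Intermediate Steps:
h = -58653/97486 (h = -(254/158 - 493/(-617))/4 = -(254*(1/158) - 493*(-1/617))/4 = -(127/79 + 493/617)/4 = -¼*117306/48743 = -58653/97486 ≈ -0.60166)
h*336 + 1192 = -58653/97486*336 + 1192 = -9853704/48743 + 1192 = 48247952/48743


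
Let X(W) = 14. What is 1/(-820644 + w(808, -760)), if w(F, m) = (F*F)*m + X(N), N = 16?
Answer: -1/496997270 ≈ -2.0121e-9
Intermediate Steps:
w(F, m) = 14 + m*F² (w(F, m) = (F*F)*m + 14 = F²*m + 14 = m*F² + 14 = 14 + m*F²)
1/(-820644 + w(808, -760)) = 1/(-820644 + (14 - 760*808²)) = 1/(-820644 + (14 - 760*652864)) = 1/(-820644 + (14 - 496176640)) = 1/(-820644 - 496176626) = 1/(-496997270) = -1/496997270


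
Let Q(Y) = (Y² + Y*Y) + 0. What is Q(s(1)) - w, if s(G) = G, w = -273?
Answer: 275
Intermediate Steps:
Q(Y) = 2*Y² (Q(Y) = (Y² + Y²) + 0 = 2*Y² + 0 = 2*Y²)
Q(s(1)) - w = 2*1² - 1*(-273) = 2*1 + 273 = 2 + 273 = 275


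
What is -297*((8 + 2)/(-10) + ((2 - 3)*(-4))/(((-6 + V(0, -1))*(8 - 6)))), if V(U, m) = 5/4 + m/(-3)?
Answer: 22869/53 ≈ 431.49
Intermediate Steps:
V(U, m) = 5/4 - m/3 (V(U, m) = 5*(¼) + m*(-⅓) = 5/4 - m/3)
-297*((8 + 2)/(-10) + ((2 - 3)*(-4))/(((-6 + V(0, -1))*(8 - 6)))) = -297*((8 + 2)/(-10) + ((2 - 3)*(-4))/(((-6 + (5/4 - ⅓*(-1)))*(8 - 6)))) = -297*(10*(-⅒) + (-1*(-4))/(((-6 + (5/4 + ⅓))*2))) = -297*(-1 + 4/(((-6 + 19/12)*2))) = -297*(-1 + 4/((-53/12*2))) = -297*(-1 + 4/(-53/6)) = -297*(-1 + 4*(-6/53)) = -297*(-1 - 24/53) = -297*(-77/53) = 22869/53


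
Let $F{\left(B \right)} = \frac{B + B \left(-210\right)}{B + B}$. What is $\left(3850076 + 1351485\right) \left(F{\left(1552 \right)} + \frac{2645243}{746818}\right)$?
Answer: $- \frac{196091666344259}{373409} \approx -5.2514 \cdot 10^{8}$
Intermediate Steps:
$F{\left(B \right)} = - \frac{209}{2}$ ($F{\left(B \right)} = \frac{B - 210 B}{2 B} = - 209 B \frac{1}{2 B} = - \frac{209}{2}$)
$\left(3850076 + 1351485\right) \left(F{\left(1552 \right)} + \frac{2645243}{746818}\right) = \left(3850076 + 1351485\right) \left(- \frac{209}{2} + \frac{2645243}{746818}\right) = 5201561 \left(- \frac{209}{2} + 2645243 \cdot \frac{1}{746818}\right) = 5201561 \left(- \frac{209}{2} + \frac{2645243}{746818}\right) = 5201561 \left(- \frac{37698619}{373409}\right) = - \frac{196091666344259}{373409}$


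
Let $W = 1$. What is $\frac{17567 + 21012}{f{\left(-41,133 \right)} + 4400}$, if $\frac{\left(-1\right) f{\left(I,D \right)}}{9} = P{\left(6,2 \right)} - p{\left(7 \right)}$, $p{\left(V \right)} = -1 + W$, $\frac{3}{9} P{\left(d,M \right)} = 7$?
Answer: $\frac{38579}{4211} \approx 9.1615$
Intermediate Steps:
$P{\left(d,M \right)} = 21$ ($P{\left(d,M \right)} = 3 \cdot 7 = 21$)
$p{\left(V \right)} = 0$ ($p{\left(V \right)} = -1 + 1 = 0$)
$f{\left(I,D \right)} = -189$ ($f{\left(I,D \right)} = - 9 \left(21 - 0\right) = - 9 \left(21 + 0\right) = \left(-9\right) 21 = -189$)
$\frac{17567 + 21012}{f{\left(-41,133 \right)} + 4400} = \frac{17567 + 21012}{-189 + 4400} = \frac{38579}{4211}$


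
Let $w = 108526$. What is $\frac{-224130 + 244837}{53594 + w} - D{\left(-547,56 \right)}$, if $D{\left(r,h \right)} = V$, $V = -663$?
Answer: $\frac{107506267}{162120} \approx 663.13$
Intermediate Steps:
$D{\left(r,h \right)} = -663$
$\frac{-224130 + 244837}{53594 + w} - D{\left(-547,56 \right)} = \frac{-224130 + 244837}{53594 + 108526} - -663 = \frac{20707}{162120} + 663 = \frac{107506267}{162120}$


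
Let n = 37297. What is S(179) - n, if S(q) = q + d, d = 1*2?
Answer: -37116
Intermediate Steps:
d = 2
S(q) = 2 + q (S(q) = q + 2 = 2 + q)
S(179) - n = (2 + 179) - 1*37297 = 181 - 37297 = -37116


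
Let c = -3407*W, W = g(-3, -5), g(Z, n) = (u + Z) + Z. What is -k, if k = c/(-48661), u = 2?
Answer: 13628/48661 ≈ 0.28006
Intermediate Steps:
g(Z, n) = 2 + 2*Z (g(Z, n) = (2 + Z) + Z = 2 + 2*Z)
W = -4 (W = 2 + 2*(-3) = 2 - 6 = -4)
c = 13628 (c = -3407*(-4) = 13628)
k = -13628/48661 (k = 13628/(-48661) = 13628*(-1/48661) = -13628/48661 ≈ -0.28006)
-k = -1*(-13628/48661) = 13628/48661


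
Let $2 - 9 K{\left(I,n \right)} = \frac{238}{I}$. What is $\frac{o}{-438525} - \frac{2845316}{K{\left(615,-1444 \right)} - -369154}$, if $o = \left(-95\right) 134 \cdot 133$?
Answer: $- \frac{344681580603112}{89602426721655} \approx -3.8468$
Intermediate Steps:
$K{\left(I,n \right)} = \frac{2}{9} - \frac{238}{9 I}$ ($K{\left(I,n \right)} = \frac{2}{9} - \frac{238 \frac{1}{I}}{9} = \frac{2}{9} - \frac{238}{9 I}$)
$o = -1693090$ ($o = \left(-12730\right) 133 = -1693090$)
$\frac{o}{-438525} - \frac{2845316}{K{\left(615,-1444 \right)} - -369154} = - \frac{1693090}{-438525} - \frac{2845316}{\frac{2 \left(-119 + 615\right)}{9 \cdot 615} - -369154} = \left(-1693090\right) \left(- \frac{1}{438525}\right) - \frac{2845316}{\frac{2}{9} \cdot \frac{1}{615} \cdot 496 + 369154} = \frac{338618}{87705} - \frac{2845316}{\frac{992}{5535} + 369154} = \frac{338618}{87705} - \frac{2845316}{\frac{2043268382}{5535}} = \frac{338618}{87705} - \frac{7874412030}{1021634191} = - \frac{344681580603112}{89602426721655}$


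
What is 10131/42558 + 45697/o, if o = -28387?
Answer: -552394743/402697982 ≈ -1.3717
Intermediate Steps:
10131/42558 + 45697/o = 10131/42558 + 45697/(-28387) = 10131*(1/42558) + 45697*(-1/28387) = 3377/14186 - 45697/28387 = -552394743/402697982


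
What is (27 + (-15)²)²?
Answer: 63504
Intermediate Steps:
(27 + (-15)²)² = (27 + 225)² = 252² = 63504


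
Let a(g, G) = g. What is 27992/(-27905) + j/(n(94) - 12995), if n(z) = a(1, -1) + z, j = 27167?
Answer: -223838387/71994900 ≈ -3.1091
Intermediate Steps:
n(z) = 1 + z
27992/(-27905) + j/(n(94) - 12995) = 27992/(-27905) + 27167/((1 + 94) - 12995) = 27992*(-1/27905) + 27167/(95 - 12995) = -27992/27905 + 27167/(-12900) = -27992/27905 + 27167*(-1/12900) = -27992/27905 - 27167/12900 = -223838387/71994900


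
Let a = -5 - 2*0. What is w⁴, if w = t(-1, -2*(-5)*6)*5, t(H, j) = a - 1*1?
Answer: 810000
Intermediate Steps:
a = -5 (a = -5 + 0 = -5)
t(H, j) = -6 (t(H, j) = -5 - 1*1 = -5 - 1 = -6)
w = -30 (w = -6*5 = -30)
w⁴ = (-30)⁴ = 810000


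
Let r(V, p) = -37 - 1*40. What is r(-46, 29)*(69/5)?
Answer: -5313/5 ≈ -1062.6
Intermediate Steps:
r(V, p) = -77 (r(V, p) = -37 - 40 = -77)
r(-46, 29)*(69/5) = -5313/5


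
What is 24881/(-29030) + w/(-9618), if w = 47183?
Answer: -402256987/69802635 ≈ -5.7628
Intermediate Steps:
24881/(-29030) + w/(-9618) = 24881/(-29030) + 47183/(-9618) = 24881*(-1/29030) + 47183*(-1/9618) = -24881/29030 - 47183/9618 = -402256987/69802635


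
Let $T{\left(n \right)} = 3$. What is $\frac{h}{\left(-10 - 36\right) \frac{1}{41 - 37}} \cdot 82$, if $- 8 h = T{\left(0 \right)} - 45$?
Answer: $- \frac{861}{23} \approx -37.435$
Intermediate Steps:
$h = \frac{21}{4}$ ($h = - \frac{3 - 45}{8} = \left(- \frac{1}{8}\right) \left(-42\right) = \frac{21}{4} \approx 5.25$)
$\frac{h}{\left(-10 - 36\right) \frac{1}{41 - 37}} \cdot 82 = \frac{21}{4 \frac{-10 - 36}{41 - 37}} \cdot 82 = \frac{21}{4 \left(- \frac{46}{4}\right)} 82 = \frac{21}{4 \left(\left(-46\right) \frac{1}{4}\right)} 82 = \frac{21}{4 \left(- \frac{23}{2}\right)} 82 = \frac{21}{4} \left(- \frac{2}{23}\right) 82 = \left(- \frac{21}{46}\right) 82 = - \frac{861}{23}$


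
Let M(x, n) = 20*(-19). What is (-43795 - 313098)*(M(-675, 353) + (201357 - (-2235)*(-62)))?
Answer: -22272621451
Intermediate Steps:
M(x, n) = -380
(-43795 - 313098)*(M(-675, 353) + (201357 - (-2235)*(-62))) = (-43795 - 313098)*(-380 + (201357 - (-2235)*(-62))) = -356893*(-380 + (201357 - 1*138570)) = -356893*(-380 + (201357 - 138570)) = -356893*(-380 + 62787) = -356893*62407 = -22272621451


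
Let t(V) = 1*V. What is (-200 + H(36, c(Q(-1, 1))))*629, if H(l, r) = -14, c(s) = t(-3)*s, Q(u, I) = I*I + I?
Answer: -134606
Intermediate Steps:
t(V) = V
Q(u, I) = I + I**2 (Q(u, I) = I**2 + I = I + I**2)
c(s) = -3*s
(-200 + H(36, c(Q(-1, 1))))*629 = (-200 - 14)*629 = -214*629 = -134606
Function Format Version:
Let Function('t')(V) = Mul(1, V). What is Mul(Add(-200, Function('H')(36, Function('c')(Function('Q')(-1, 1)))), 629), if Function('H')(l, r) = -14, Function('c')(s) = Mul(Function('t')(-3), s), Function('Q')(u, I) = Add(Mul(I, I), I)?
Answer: -134606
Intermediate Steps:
Function('t')(V) = V
Function('Q')(u, I) = Add(I, Pow(I, 2)) (Function('Q')(u, I) = Add(Pow(I, 2), I) = Add(I, Pow(I, 2)))
Function('c')(s) = Mul(-3, s)
Mul(Add(-200, Function('H')(36, Function('c')(Function('Q')(-1, 1)))), 629) = Mul(Add(-200, -14), 629) = Mul(-214, 629) = -134606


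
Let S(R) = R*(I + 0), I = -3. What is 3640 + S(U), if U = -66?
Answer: 3838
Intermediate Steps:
S(R) = -3*R (S(R) = R*(-3 + 0) = R*(-3) = -3*R)
3640 + S(U) = 3640 - 3*(-66) = 3640 + 198 = 3838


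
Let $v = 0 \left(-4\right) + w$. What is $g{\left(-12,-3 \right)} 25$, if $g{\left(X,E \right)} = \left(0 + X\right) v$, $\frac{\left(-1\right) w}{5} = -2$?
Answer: $-3000$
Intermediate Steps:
$w = 10$ ($w = \left(-5\right) \left(-2\right) = 10$)
$v = 10$ ($v = 0 \left(-4\right) + 10 = 0 + 10 = 10$)
$g{\left(X,E \right)} = 10 X$ ($g{\left(X,E \right)} = \left(0 + X\right) 10 = X 10 = 10 X$)
$g{\left(-12,-3 \right)} 25 = 10 \left(-12\right) 25 = \left(-120\right) 25 = -3000$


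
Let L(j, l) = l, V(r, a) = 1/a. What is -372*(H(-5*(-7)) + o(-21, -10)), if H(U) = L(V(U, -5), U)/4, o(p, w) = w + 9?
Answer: -2883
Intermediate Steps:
o(p, w) = 9 + w
H(U) = U/4
-372*(H(-5*(-7)) + o(-21, -10)) = -372*((-5*(-7))/4 + (9 - 10)) = -372*((¼)*35 - 1) = -372*(35/4 - 1) = -372*31/4 = -2883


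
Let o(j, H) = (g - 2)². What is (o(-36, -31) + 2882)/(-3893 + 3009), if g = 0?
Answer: -111/34 ≈ -3.2647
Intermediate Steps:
o(j, H) = 4 (o(j, H) = (0 - 2)² = (-2)² = 4)
(o(-36, -31) + 2882)/(-3893 + 3009) = (4 + 2882)/(-3893 + 3009) = 2886/(-884) = 2886*(-1/884) = -111/34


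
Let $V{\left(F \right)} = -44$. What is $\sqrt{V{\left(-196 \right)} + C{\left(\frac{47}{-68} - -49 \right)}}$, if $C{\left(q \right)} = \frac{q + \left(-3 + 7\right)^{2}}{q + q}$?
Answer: $\frac{i \sqrt{207836110}}{2190} \approx 6.5829 i$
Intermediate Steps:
$C{\left(q \right)} = \frac{16 + q}{2 q}$ ($C{\left(q \right)} = \frac{q + 4^{2}}{2 q} = \left(q + 16\right) \frac{1}{2 q} = \left(16 + q\right) \frac{1}{2 q} = \frac{16 + q}{2 q}$)
$\sqrt{V{\left(-196 \right)} + C{\left(\frac{47}{-68} - -49 \right)}} = \sqrt{-44 + \frac{16 + \left(\frac{47}{-68} - -49\right)}{2 \left(\frac{47}{-68} - -49\right)}} = \sqrt{-44 + \frac{16 + \left(47 \left(- \frac{1}{68}\right) + 49\right)}{2 \left(47 \left(- \frac{1}{68}\right) + 49\right)}} = \sqrt{-44 + \frac{16 + \left(- \frac{47}{68} + 49\right)}{2 \left(- \frac{47}{68} + 49\right)}} = \sqrt{-44 + \frac{16 + \frac{3285}{68}}{2 \cdot \frac{3285}{68}}} = \sqrt{-44 + \frac{1}{2} \cdot \frac{68}{3285} \cdot \frac{4373}{68}} = \sqrt{-44 + \frac{4373}{6570}} = \sqrt{- \frac{284707}{6570}} = \frac{i \sqrt{207836110}}{2190}$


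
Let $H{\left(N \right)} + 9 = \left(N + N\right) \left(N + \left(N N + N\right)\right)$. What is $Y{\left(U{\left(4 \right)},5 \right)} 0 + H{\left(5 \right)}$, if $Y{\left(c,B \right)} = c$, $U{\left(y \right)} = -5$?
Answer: $341$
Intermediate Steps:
$H{\left(N \right)} = -9 + 2 N \left(N^{2} + 2 N\right)$ ($H{\left(N \right)} = -9 + \left(N + N\right) \left(N + \left(N N + N\right)\right) = -9 + 2 N \left(N + \left(N^{2} + N\right)\right) = -9 + 2 N \left(N + \left(N + N^{2}\right)\right) = -9 + 2 N \left(N^{2} + 2 N\right)$)
$Y{\left(U{\left(4 \right)},5 \right)} 0 + H{\left(5 \right)} = \left(-5\right) 0 + \left(-9 + 2 \cdot 5^{3} + 4 \cdot 5^{2}\right) = 0 + \left(-9 + 2 \cdot 125 + 4 \cdot 25\right) = 0 + \left(-9 + 250 + 100\right) = 0 + 341 = 341$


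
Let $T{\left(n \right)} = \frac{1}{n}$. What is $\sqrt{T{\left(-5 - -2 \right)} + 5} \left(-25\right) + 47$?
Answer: $47 - \frac{25 \sqrt{42}}{3} \approx -7.0062$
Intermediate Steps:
$\sqrt{T{\left(-5 - -2 \right)} + 5} \left(-25\right) + 47 = \sqrt{\frac{1}{-5 - -2} + 5} \left(-25\right) + 47 = \sqrt{\frac{1}{-5 + 2} + 5} \left(-25\right) + 47 = \sqrt{\frac{1}{-3} + 5} \left(-25\right) + 47 = \sqrt{- \frac{1}{3} + 5} \left(-25\right) + 47 = \sqrt{\frac{14}{3}} \left(-25\right) + 47 = \frac{\sqrt{42}}{3} \left(-25\right) + 47 = - \frac{25 \sqrt{42}}{3} + 47 = 47 - \frac{25 \sqrt{42}}{3}$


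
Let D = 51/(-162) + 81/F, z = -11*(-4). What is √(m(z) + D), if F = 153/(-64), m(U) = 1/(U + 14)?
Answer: I*√672899151/4437 ≈ 5.8464*I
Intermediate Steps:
z = 44
m(U) = 1/(14 + U)
F = -153/64 (F = 153*(-1/64) = -153/64 ≈ -2.3906)
D = -31393/918 (D = 51/(-162) + 81/(-153/64) = 51*(-1/162) + 81*(-64/153) = -17/54 - 576/17 = -31393/918 ≈ -34.197)
√(m(z) + D) = √(1/(14 + 44) - 31393/918) = √(1/58 - 31393/918) = √(-454969/13311) = I*√672899151/4437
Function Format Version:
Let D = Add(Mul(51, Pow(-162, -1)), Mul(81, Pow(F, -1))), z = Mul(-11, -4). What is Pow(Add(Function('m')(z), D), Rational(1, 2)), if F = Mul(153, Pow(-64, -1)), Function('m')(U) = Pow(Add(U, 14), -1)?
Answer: Mul(Rational(1, 4437), I, Pow(672899151, Rational(1, 2))) ≈ Mul(5.8464, I)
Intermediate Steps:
z = 44
Function('m')(U) = Pow(Add(14, U), -1)
F = Rational(-153, 64) (F = Mul(153, Rational(-1, 64)) = Rational(-153, 64) ≈ -2.3906)
D = Rational(-31393, 918) (D = Add(Mul(51, Pow(-162, -1)), Mul(81, Pow(Rational(-153, 64), -1))) = Add(Mul(51, Rational(-1, 162)), Mul(81, Rational(-64, 153))) = Add(Rational(-17, 54), Rational(-576, 17)) = Rational(-31393, 918) ≈ -34.197)
Pow(Add(Function('m')(z), D), Rational(1, 2)) = Pow(Add(Pow(Add(14, 44), -1), Rational(-31393, 918)), Rational(1, 2)) = Pow(Add(Pow(58, -1), Rational(-31393, 918)), Rational(1, 2)) = Pow(Add(Rational(1, 58), Rational(-31393, 918)), Rational(1, 2)) = Pow(Rational(-454969, 13311), Rational(1, 2)) = Mul(Rational(1, 4437), I, Pow(672899151, Rational(1, 2)))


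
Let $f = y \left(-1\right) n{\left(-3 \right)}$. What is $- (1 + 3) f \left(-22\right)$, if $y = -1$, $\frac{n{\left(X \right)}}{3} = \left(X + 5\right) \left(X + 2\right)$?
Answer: $-528$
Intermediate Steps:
$n{\left(X \right)} = 3 \left(2 + X\right) \left(5 + X\right)$ ($n{\left(X \right)} = 3 \left(X + 5\right) \left(X + 2\right) = 3 \left(5 + X\right) \left(2 + X\right) = 3 \left(2 + X\right) \left(5 + X\right)$)
$f = -6$ ($f = \left(-1\right) \left(-1\right) \left(30 + 3 \left(-3\right)^{2} + 21 \left(-3\right)\right) = 1 \left(30 + 3 \cdot 9 - 63\right) = 1 \left(30 + 27 - 63\right) = 1 \left(-6\right) = -6$)
$- (1 + 3) f \left(-22\right) = - (1 + 3) \left(-6\right) \left(-22\right) = \left(-1\right) 4 \left(-6\right) \left(-22\right) = \left(-4\right) \left(-6\right) \left(-22\right) = 24 \left(-22\right) = -528$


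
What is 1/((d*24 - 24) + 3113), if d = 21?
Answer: 1/3593 ≈ 0.00027832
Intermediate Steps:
1/((d*24 - 24) + 3113) = 1/((21*24 - 24) + 3113) = 1/((504 - 24) + 3113) = 1/(480 + 3113) = 1/3593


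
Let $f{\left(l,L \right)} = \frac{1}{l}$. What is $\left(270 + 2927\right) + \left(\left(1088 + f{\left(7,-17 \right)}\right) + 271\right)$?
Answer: $\frac{31893}{7} \approx 4556.1$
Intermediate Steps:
$\left(270 + 2927\right) + \left(\left(1088 + f{\left(7,-17 \right)}\right) + 271\right) = \left(270 + 2927\right) + \left(\left(1088 + \frac{1}{7}\right) + 271\right) = 3197 + \left(\left(1088 + \frac{1}{7}\right) + 271\right) = 3197 + \left(\frac{7617}{7} + 271\right) = 3197 + \frac{9514}{7} = \frac{31893}{7}$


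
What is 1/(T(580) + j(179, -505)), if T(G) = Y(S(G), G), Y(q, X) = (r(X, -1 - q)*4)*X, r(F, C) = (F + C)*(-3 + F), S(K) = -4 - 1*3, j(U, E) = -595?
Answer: 1/784442445 ≈ 1.2748e-9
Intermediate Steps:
S(K) = -7 (S(K) = -4 - 3 = -7)
r(F, C) = (-3 + F)*(C + F) (r(F, C) = (C + F)*(-3 + F) = (-3 + F)*(C + F))
Y(q, X) = X*(12 - 12*X + 4*X² + 12*q + 4*X*(-1 - q)) (Y(q, X) = ((X² - 3*(-1 - q) - 3*X + (-1 - q)*X)*4)*X = ((X² + (3 + 3*q) - 3*X + X*(-1 - q))*4)*X = ((3 + X² - 3*X + 3*q + X*(-1 - q))*4)*X = (12 - 12*X + 4*X² + 12*q + 4*X*(-1 - q))*X = X*(12 - 12*X + 4*X² + 12*q + 4*X*(-1 - q)))
T(G) = 4*G*(-18 + G² + 3*G) (T(G) = 4*G*(3 + G² - 4*G + 3*(-7) - 1*G*(-7)) = 4*G*(3 + G² - 4*G - 21 + 7*G) = 4*G*(-18 + G² + 3*G))
1/(T(580) + j(179, -505)) = 1/(4*580*(-18 + 580² + 3*580) - 595) = 1/(4*580*(-18 + 336400 + 1740) - 595) = 1/(4*580*338122 - 595) = 1/(784443040 - 595) = 1/784442445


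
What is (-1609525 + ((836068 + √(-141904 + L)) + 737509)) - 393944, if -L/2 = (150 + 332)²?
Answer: -429892 + 2*I*√151638 ≈ -4.2989e+5 + 778.81*I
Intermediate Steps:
L = -464648 (L = -2*(150 + 332)² = -2*482² = -2*232324 = -464648)
(-1609525 + ((836068 + √(-141904 + L)) + 737509)) - 393944 = (-1609525 + ((836068 + √(-141904 - 464648)) + 737509)) - 393944 = (-1609525 + ((836068 + √(-606552)) + 737509)) - 393944 = (-1609525 + ((836068 + 2*I*√151638) + 737509)) - 393944 = (-1609525 + (1573577 + 2*I*√151638)) - 393944 = (-35948 + 2*I*√151638) - 393944 = -429892 + 2*I*√151638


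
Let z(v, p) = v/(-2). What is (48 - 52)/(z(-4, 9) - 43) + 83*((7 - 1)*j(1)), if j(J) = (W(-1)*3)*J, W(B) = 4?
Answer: 245020/41 ≈ 5976.1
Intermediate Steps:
j(J) = 12*J (j(J) = (4*3)*J = 12*J)
z(v, p) = -v/2
(48 - 52)/(z(-4, 9) - 43) + 83*((7 - 1)*j(1)) = (48 - 52)/(-½*(-4) - 43) + 83*((7 - 1)*(12*1)) = -4/(2 - 43) + 83*(6*12) = -4/(-41) + 83*72 = -4*(-1/41) + 5976 = 4/41 + 5976 = 245020/41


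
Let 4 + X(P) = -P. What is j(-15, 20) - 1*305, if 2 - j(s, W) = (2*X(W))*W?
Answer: 657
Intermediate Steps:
X(P) = -4 - P
j(s, W) = 2 - W*(-8 - 2*W) (j(s, W) = 2 - 2*(-4 - W)*W = 2 - (-8 - 2*W)*W = 2 - W*(-8 - 2*W))
j(-15, 20) - 1*305 = (2 + 2*20*(4 + 20)) - 1*305 = (2 + 2*20*24) - 305 = (2 + 960) - 305 = 962 - 305 = 657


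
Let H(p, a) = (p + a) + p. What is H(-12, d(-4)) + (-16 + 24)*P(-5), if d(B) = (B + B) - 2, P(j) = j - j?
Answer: -34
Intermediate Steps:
P(j) = 0
d(B) = -2 + 2*B (d(B) = 2*B - 2 = -2 + 2*B)
H(p, a) = a + 2*p (H(p, a) = (a + p) + p = a + 2*p)
H(-12, d(-4)) + (-16 + 24)*P(-5) = ((-2 + 2*(-4)) + 2*(-12)) + (-16 + 24)*0 = ((-2 - 8) - 24) + 8*0 = (-10 - 24) + 0 = -34 + 0 = -34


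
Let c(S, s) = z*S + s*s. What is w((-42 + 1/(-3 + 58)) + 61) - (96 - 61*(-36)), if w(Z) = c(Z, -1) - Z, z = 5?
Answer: -121821/55 ≈ -2214.9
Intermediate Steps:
c(S, s) = s**2 + 5*S (c(S, s) = 5*S + s*s = 5*S + s**2 = s**2 + 5*S)
w(Z) = 1 + 4*Z (w(Z) = ((-1)**2 + 5*Z) - Z = (1 + 5*Z) - Z = 1 + 4*Z)
w((-42 + 1/(-3 + 58)) + 61) - (96 - 61*(-36)) = (1 + 4*((-42 + 1/(-3 + 58)) + 61)) - (96 - 61*(-36)) = (1 + 4*((-42 + 1/55) + 61)) - (96 + 2196) = (1 + 4*((-42 + 1/55) + 61)) - 1*2292 = (1 + 4*(-2309/55 + 61)) - 2292 = (1 + 4*(1046/55)) - 2292 = (1 + 4184/55) - 2292 = 4239/55 - 2292 = -121821/55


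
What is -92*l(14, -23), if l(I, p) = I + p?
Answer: 828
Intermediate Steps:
-92*l(14, -23) = -92*(14 - 23) = -92*(-9) = 828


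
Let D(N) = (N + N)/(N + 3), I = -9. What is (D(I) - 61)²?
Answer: 3364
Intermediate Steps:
D(N) = 2*N/(3 + N) (D(N) = (2*N)/(3 + N) = 2*N/(3 + N))
(D(I) - 61)² = (2*(-9)/(3 - 9) - 61)² = (2*(-9)/(-6) - 61)² = (2*(-9)*(-⅙) - 61)² = (3 - 61)² = (-58)² = 3364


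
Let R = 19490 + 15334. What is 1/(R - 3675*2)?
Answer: 1/27474 ≈ 3.6398e-5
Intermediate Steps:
R = 34824
1/(R - 3675*2) = 1/(34824 - 3675*2) = 1/(34824 - 7350) = 1/27474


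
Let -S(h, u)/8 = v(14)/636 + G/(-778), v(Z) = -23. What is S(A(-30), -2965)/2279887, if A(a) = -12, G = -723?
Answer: -441934/141013290837 ≈ -3.1340e-6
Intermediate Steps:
S(h, u) = -441934/61851 (S(h, u) = -8*(-23/636 - 723/(-778)) = -8*(-23*1/636 - 723*(-1/778)) = -8*(-23/636 + 723/778) = -8*220967/247404 = -441934/61851)
S(A(-30), -2965)/2279887 = -441934/61851/2279887 = -441934/61851*1/2279887 = -441934/141013290837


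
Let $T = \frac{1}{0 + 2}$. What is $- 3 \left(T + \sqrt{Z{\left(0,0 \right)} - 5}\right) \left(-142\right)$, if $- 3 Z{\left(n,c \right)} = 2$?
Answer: $213 + 142 i \sqrt{51} \approx 213.0 + 1014.1 i$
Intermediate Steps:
$Z{\left(n,c \right)} = - \frac{2}{3}$ ($Z{\left(n,c \right)} = \left(- \frac{1}{3}\right) 2 = - \frac{2}{3}$)
$T = \frac{1}{2} \approx 0.5$
$- 3 \left(T + \sqrt{Z{\left(0,0 \right)} - 5}\right) \left(-142\right) = - 3 \left(\frac{1}{2} + \sqrt{- \frac{2}{3} - 5}\right) \left(-142\right) = - 3 \left(\frac{1}{2} + \sqrt{- \frac{17}{3}}\right) \left(-142\right) = - 3 \left(\frac{1}{2} + \frac{i \sqrt{51}}{3}\right) \left(-142\right) = \left(- \frac{3}{2} - i \sqrt{51}\right) \left(-142\right) = 213 + 142 i \sqrt{51}$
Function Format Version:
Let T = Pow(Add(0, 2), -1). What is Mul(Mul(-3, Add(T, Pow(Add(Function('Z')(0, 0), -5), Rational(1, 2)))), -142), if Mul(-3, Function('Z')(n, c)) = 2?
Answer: Add(213, Mul(142, I, Pow(51, Rational(1, 2)))) ≈ Add(213.00, Mul(1014.1, I))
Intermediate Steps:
Function('Z')(n, c) = Rational(-2, 3) (Function('Z')(n, c) = Mul(Rational(-1, 3), 2) = Rational(-2, 3))
T = Rational(1, 2) (T = Pow(2, -1) = Rational(1, 2) ≈ 0.50000)
Mul(Mul(-3, Add(T, Pow(Add(Function('Z')(0, 0), -5), Rational(1, 2)))), -142) = Mul(Mul(-3, Add(Rational(1, 2), Pow(Add(Rational(-2, 3), -5), Rational(1, 2)))), -142) = Mul(Mul(-3, Add(Rational(1, 2), Pow(Rational(-17, 3), Rational(1, 2)))), -142) = Mul(Mul(-3, Add(Rational(1, 2), Mul(Rational(1, 3), I, Pow(51, Rational(1, 2))))), -142) = Mul(Add(Rational(-3, 2), Mul(-1, I, Pow(51, Rational(1, 2)))), -142) = Add(213, Mul(142, I, Pow(51, Rational(1, 2))))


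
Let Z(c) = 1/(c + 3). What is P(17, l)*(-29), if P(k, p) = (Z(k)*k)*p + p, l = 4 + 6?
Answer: -1073/2 ≈ -536.50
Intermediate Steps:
l = 10
Z(c) = 1/(3 + c)
P(k, p) = p + k*p/(3 + k) (P(k, p) = (k/(3 + k))*p + p = k*p/(3 + k) + p = p + k*p/(3 + k))
P(17, l)*(-29) = (10*(3 + 2*17)/(3 + 17))*(-29) = (10*(3 + 34)/20)*(-29) = (10*(1/20)*37)*(-29) = (37/2)*(-29) = -1073/2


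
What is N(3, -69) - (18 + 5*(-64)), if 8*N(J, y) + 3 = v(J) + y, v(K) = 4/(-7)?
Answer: 4101/14 ≈ 292.93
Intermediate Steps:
v(K) = -4/7 (v(K) = 4*(-1/7) = -4/7)
N(J, y) = -25/56 + y/8 (N(J, y) = -3/8 + (-4/7 + y)/8 = -3/8 + (-1/14 + y/8) = -25/56 + y/8)
N(3, -69) - (18 + 5*(-64)) = (-25/56 + (1/8)*(-69)) - (18 + 5*(-64)) = (-25/56 - 69/8) - (18 - 320) = -127/14 - 1*(-302) = -127/14 + 302 = 4101/14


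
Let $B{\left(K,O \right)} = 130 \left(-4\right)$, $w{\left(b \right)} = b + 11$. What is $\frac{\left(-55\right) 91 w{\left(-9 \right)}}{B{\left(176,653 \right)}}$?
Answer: $\frac{77}{4} \approx 19.25$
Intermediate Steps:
$w{\left(b \right)} = 11 + b$
$B{\left(K,O \right)} = -520$
$\frac{\left(-55\right) 91 w{\left(-9 \right)}}{B{\left(176,653 \right)}} = \frac{\left(-55\right) 91 \left(11 - 9\right)}{-520} = \left(-5005\right) 2 \left(- \frac{1}{520}\right) = \left(-10010\right) \left(- \frac{1}{520}\right) = \frac{77}{4}$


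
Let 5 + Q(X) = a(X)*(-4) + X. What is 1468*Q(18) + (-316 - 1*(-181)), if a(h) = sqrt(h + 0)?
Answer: 18949 - 17616*sqrt(2) ≈ -5963.8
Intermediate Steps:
a(h) = sqrt(h)
Q(X) = -5 + X - 4*sqrt(X) (Q(X) = -5 + (sqrt(X)*(-4) + X) = -5 + (-4*sqrt(X) + X) = -5 + (X - 4*sqrt(X)) = -5 + X - 4*sqrt(X))
1468*Q(18) + (-316 - 1*(-181)) = 1468*(-5 + 18 - 12*sqrt(2)) + (-316 - 1*(-181)) = 1468*(-5 + 18 - 12*sqrt(2)) + (-316 + 181) = 1468*(-5 + 18 - 12*sqrt(2)) - 135 = 1468*(13 - 12*sqrt(2)) - 135 = (19084 - 17616*sqrt(2)) - 135 = 18949 - 17616*sqrt(2)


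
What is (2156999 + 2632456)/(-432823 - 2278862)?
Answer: -319297/180779 ≈ -1.7662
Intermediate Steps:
(2156999 + 2632456)/(-432823 - 2278862) = 4789455/(-2711685) = 4789455*(-1/2711685) = -319297/180779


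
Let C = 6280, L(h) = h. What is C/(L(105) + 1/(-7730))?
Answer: 48544400/811649 ≈ 59.810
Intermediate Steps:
C/(L(105) + 1/(-7730)) = 6280/(105 + 1/(-7730)) = 6280/(105 - 1/7730) = 6280/(811649/7730) = 6280*(7730/811649) = 48544400/811649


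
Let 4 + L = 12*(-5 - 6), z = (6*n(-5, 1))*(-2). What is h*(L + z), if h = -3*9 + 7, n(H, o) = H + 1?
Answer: 1760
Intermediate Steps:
n(H, o) = 1 + H
z = 48 (z = (6*(1 - 5))*(-2) = (6*(-4))*(-2) = -24*(-2) = 48)
h = -20 (h = -27 + 7 = -20)
L = -136 (L = -4 + 12*(-5 - 6) = -4 + 12*(-11) = -4 - 132 = -136)
h*(L + z) = -20*(-136 + 48) = -20*(-88) = 1760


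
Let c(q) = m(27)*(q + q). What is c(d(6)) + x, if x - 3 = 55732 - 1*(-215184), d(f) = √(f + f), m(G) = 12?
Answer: 270919 + 48*√3 ≈ 2.7100e+5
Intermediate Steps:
d(f) = √2*√f (d(f) = √(2*f) = √2*√f)
c(q) = 24*q (c(q) = 12*(q + q) = 12*(2*q) = 24*q)
x = 270919 (x = 3 + (55732 - 1*(-215184)) = 3 + (55732 + 215184) = 3 + 270916 = 270919)
c(d(6)) + x = 24*(√2*√6) + 270919 = 24*(2*√3) + 270919 = 48*√3 + 270919 = 270919 + 48*√3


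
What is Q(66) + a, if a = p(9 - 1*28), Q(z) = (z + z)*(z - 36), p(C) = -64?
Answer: 3896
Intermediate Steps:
Q(z) = 2*z*(-36 + z) (Q(z) = (2*z)*(-36 + z) = 2*z*(-36 + z))
a = -64
Q(66) + a = 2*66*(-36 + 66) - 64 = 2*66*30 - 64 = 3960 - 64 = 3896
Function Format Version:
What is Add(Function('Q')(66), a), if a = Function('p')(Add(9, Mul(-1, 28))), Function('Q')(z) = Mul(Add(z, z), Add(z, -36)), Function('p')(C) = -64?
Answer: 3896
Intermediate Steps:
Function('Q')(z) = Mul(2, z, Add(-36, z)) (Function('Q')(z) = Mul(Mul(2, z), Add(-36, z)) = Mul(2, z, Add(-36, z)))
a = -64
Add(Function('Q')(66), a) = Add(Mul(2, 66, Add(-36, 66)), -64) = Add(Mul(2, 66, 30), -64) = Add(3960, -64) = 3896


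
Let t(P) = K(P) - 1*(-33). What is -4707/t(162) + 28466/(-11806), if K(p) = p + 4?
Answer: -30617788/1174697 ≈ -26.064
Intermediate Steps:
K(p) = 4 + p
t(P) = 37 + P (t(P) = (4 + P) - 1*(-33) = (4 + P) + 33 = 37 + P)
-4707/t(162) + 28466/(-11806) = -4707/(37 + 162) + 28466/(-11806) = -4707/199 + 28466*(-1/11806) = -4707*1/199 - 14233/5903 = -4707/199 - 14233/5903 = -30617788/1174697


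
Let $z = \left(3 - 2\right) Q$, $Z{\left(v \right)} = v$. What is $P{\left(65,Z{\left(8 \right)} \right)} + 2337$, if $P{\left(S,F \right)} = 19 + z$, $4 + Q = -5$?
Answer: $2347$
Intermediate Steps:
$Q = -9$ ($Q = -4 - 5 = -9$)
$z = -9$ ($z = \left(3 - 2\right) \left(-9\right) = 1 \left(-9\right) = -9$)
$P{\left(S,F \right)} = 10$ ($P{\left(S,F \right)} = 19 - 9 = 10$)
$P{\left(65,Z{\left(8 \right)} \right)} + 2337 = 10 + 2337 = 2347$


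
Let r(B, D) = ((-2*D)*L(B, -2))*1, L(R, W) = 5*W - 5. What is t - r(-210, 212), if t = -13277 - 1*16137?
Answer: -35774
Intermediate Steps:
L(R, W) = -5 + 5*W
t = -29414 (t = -13277 - 16137 = -29414)
r(B, D) = 30*D (r(B, D) = ((-2*D)*(-5 + 5*(-2)))*1 = ((-2*D)*(-5 - 10))*1 = (-2*D*(-15))*1 = (30*D)*1 = 30*D)
t - r(-210, 212) = -29414 - 30*212 = -29414 - 1*6360 = -29414 - 6360 = -35774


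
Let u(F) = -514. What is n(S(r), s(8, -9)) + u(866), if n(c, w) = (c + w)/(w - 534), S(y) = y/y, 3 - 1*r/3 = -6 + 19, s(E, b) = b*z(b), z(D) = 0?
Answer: -274477/534 ≈ -514.00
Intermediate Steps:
s(E, b) = 0 (s(E, b) = b*0 = 0)
r = -30 (r = 9 - 3*(-6 + 19) = 9 - 3*13 = 9 - 39 = -30)
S(y) = 1
n(c, w) = (c + w)/(-534 + w)
n(S(r), s(8, -9)) + u(866) = (1 + 0)/(-534 + 0) - 514 = 1/(-534) - 514 = -1/534*1 - 514 = -1/534 - 514 = -274477/534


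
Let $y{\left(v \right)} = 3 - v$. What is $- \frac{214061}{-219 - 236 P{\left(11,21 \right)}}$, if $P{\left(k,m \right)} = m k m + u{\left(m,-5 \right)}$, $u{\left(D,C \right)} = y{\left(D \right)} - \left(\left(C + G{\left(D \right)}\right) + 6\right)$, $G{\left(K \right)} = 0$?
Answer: $\frac{214061}{1140571} \approx 0.18768$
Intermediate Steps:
$u{\left(D,C \right)} = -3 - C - D$ ($u{\left(D,C \right)} = \left(3 - D\right) - \left(\left(C + 0\right) + 6\right) = \left(3 - D\right) - \left(C + 6\right) = \left(3 - D\right) - \left(6 + C\right) = -3 - C - D$)
$P{\left(k,m \right)} = 2 - m + k m^{2}$ ($P{\left(k,m \right)} = m k m - \left(-2 + m\right) = k m m - \left(-2 + m\right) = k m^{2} - \left(-2 + m\right) = 2 - m + k m^{2}$)
$- \frac{214061}{-219 - 236 P{\left(11,21 \right)}} = - \frac{214061}{-219 - 236 \left(2 - 21 + 11 \cdot 21^{2}\right)} = - \frac{214061}{-219 - 236 \left(2 - 21 + 11 \cdot 441\right)} = - \frac{214061}{-219 - 236 \left(2 - 21 + 4851\right)} = - \frac{214061}{-219 - 1140352} = - \frac{214061}{-1140571} = \left(-214061\right) \left(- \frac{1}{1140571}\right) = \frac{214061}{1140571}$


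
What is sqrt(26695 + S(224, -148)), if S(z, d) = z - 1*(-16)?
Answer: sqrt(26935) ≈ 164.12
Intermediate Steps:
S(z, d) = 16 + z (S(z, d) = z + 16 = 16 + z)
sqrt(26695 + S(224, -148)) = sqrt(26695 + (16 + 224)) = sqrt(26695 + 240) = sqrt(26935)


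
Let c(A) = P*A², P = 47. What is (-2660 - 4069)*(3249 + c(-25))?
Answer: -219526896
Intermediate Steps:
c(A) = 47*A²
(-2660 - 4069)*(3249 + c(-25)) = (-2660 - 4069)*(3249 + 47*(-25)²) = -6729*(3249 + 47*625) = -6729*(3249 + 29375) = -6729*32624 = -219526896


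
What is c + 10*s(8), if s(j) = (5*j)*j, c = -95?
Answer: 3105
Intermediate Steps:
s(j) = 5*j²
c + 10*s(8) = -95 + 10*(5*8²) = -95 + 10*(5*64) = -95 + 10*320 = -95 + 3200 = 3105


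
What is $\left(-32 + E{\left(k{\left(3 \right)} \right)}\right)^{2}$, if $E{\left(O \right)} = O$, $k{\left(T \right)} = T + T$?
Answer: $676$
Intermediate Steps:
$k{\left(T \right)} = 2 T$
$\left(-32 + E{\left(k{\left(3 \right)} \right)}\right)^{2} = \left(-32 + 2 \cdot 3\right)^{2} = \left(-32 + 6\right)^{2} = \left(-26\right)^{2} = 676$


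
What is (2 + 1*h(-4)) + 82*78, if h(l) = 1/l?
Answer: 25591/4 ≈ 6397.8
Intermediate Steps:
(2 + 1*h(-4)) + 82*78 = (2 + 1/(-4)) + 82*78 = (2 + 1*(-¼)) + 6396 = (2 - ¼) + 6396 = 7/4 + 6396 = 25591/4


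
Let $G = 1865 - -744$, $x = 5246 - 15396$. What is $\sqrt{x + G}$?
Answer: $i \sqrt{7541} \approx 86.839 i$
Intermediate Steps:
$x = -10150$ ($x = 5246 - 15396 = -10150$)
$G = 2609$ ($G = 1865 + 744 = 2609$)
$\sqrt{x + G} = \sqrt{-10150 + 2609} = \sqrt{-7541} = i \sqrt{7541}$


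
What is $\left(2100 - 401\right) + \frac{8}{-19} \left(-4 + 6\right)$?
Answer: $\frac{32265}{19} \approx 1698.2$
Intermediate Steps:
$\left(2100 - 401\right) + \frac{8}{-19} \left(-4 + 6\right) = 1699 + 8 \left(- \frac{1}{19}\right) 2 = 1699 - \frac{16}{19} = \frac{32265}{19}$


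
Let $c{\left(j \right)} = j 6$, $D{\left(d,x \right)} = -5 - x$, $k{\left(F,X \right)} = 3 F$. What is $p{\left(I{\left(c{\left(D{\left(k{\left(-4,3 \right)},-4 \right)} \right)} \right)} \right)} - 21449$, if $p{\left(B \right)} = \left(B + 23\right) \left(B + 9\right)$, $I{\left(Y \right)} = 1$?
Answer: $-21209$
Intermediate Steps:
$c{\left(j \right)} = 6 j$
$p{\left(B \right)} = \left(9 + B\right) \left(23 + B\right)$ ($p{\left(B \right)} = \left(23 + B\right) \left(9 + B\right) = \left(9 + B\right) \left(23 + B\right)$)
$p{\left(I{\left(c{\left(D{\left(k{\left(-4,3 \right)},-4 \right)} \right)} \right)} \right)} - 21449 = \left(207 + 1^{2} + 32 \cdot 1\right) - 21449 = \left(207 + 1 + 32\right) - 21449 = 240 - 21449 = -21209$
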